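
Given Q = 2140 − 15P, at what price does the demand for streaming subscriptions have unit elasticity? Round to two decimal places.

For linear demand Q = a − bP, ε = −bP/(a − bP). |ε| = 1 when bP = a − bP, i.e. P = a/(2b).
P = 2140/(2·15) = 2140/30 = 71.3333.

71.33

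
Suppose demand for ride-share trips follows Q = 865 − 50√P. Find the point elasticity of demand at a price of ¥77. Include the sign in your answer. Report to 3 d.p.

-0.515

At P = 77, Q = 426.252.
dQ/dP = −50/(2√P) = -2.849.
ε = (dQ/dP)(P/Q) = (-2.849)(77/426.252).
|ε| < 1, so demand is inelastic at this price.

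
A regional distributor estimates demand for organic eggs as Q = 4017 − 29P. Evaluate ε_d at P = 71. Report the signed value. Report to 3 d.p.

-1.052

At P = 71, Q = 1958.
dQ/dP = −29.
ε = (dQ/dP)(P/Q) = (-29)(71/1958).
|ε| > 1, so demand is elastic at this price.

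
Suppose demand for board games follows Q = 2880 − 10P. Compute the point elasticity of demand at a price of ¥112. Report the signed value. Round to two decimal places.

At P = 112, Q = 1760.
dQ/dP = −10.
ε = (dQ/dP)(P/Q) = (-10)(112/1760).

-0.64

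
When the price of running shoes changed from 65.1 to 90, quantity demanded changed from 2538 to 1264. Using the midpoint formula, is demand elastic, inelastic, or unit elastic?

Arc ε ≈ -2.087.
|ε| = 2.09 > 1.

elastic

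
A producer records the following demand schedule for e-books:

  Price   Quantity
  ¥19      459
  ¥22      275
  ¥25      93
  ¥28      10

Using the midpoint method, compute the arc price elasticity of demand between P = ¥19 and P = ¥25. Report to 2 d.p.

At P = 19, Q = 459; at P = 25, Q = 93.
ΔQ = -366, ΔP = 6. Midpoints: P̄ = 22.00, Q̄ = 276.0.
ε = (ΔQ/ΔP)(P̄/Q̄) = (-366/6)(22.00/276.0).

-4.86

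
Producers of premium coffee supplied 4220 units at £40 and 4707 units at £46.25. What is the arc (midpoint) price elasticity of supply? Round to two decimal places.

ΔQ = 4707 − 4220 = 487; ΔP = 46.25 − 40 = 6.25.
Midpoints: P̄ = 43.12, Q̄ = 4463.5.
ε_s = (ΔQ/ΔP)(P̄/Q̄) = (487/6.25)(43.12/4463.5).

0.75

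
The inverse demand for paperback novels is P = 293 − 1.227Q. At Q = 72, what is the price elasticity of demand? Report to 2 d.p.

-2.32

At Q = 72, P = 293 − 1.227(72) = 204.66.
dP/dQ = −1.227, so dQ/dP = 1/(−1.227) = -0.815.
ε = (dQ/dP)(P/Q) = (-0.815)(204.66/72).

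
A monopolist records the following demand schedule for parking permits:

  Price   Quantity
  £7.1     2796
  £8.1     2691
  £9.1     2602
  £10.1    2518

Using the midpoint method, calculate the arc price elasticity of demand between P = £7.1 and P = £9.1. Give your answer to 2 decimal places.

-0.29

At P = 7.1, Q = 2796; at P = 9.1, Q = 2602.
ΔQ = -194, ΔP = 2.0. Midpoints: P̄ = 8.10, Q̄ = 2699.0.
ε = (ΔQ/ΔP)(P̄/Q̄) = (-194/2.0)(8.10/2699.0).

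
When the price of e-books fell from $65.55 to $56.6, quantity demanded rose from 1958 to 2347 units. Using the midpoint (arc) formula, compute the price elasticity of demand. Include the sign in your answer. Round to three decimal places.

-1.233

ΔQ = 2347 − 1958 = 389; ΔP = 56.6 − 65.55 = -8.95.
Midpoints: P̄ = 61.08, Q̄ = 2152.5.
ε = (ΔQ/ΔP)(P̄/Q̄) = (389/-8.95)(61.08/2152.5).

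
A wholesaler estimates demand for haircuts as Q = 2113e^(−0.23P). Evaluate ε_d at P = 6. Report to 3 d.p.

At P = 6, Q = 531.585.
dQ/dP = −0.23·2113e^(−0.23P) = −0.23Q = -122.265.
ε = (dQ/dP)(P/Q) = (-122.265)(6/531.585).
|ε| > 1, so demand is elastic at this price.

-1.380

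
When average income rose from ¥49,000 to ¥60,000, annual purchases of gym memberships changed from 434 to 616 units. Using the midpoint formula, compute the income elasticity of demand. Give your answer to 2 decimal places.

1.72

ΔQ = 182, ΔI = 11000. Midpoints: Ī = 54,500, Q̄ = 525.0.
ε_I = (ΔQ/ΔI)(Ī/Q̄) = (182/11000)(54500/525.0).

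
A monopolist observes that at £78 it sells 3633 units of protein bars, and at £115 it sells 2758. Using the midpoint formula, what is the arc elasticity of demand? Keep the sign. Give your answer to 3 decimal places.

ΔQ = 2758 − 3633 = -875; ΔP = 115 − 78 = 37.
Midpoints: P̄ = 96.50, Q̄ = 3195.5.
ε = (ΔQ/ΔP)(P̄/Q̄) = (-875/37)(96.50/3195.5).

-0.714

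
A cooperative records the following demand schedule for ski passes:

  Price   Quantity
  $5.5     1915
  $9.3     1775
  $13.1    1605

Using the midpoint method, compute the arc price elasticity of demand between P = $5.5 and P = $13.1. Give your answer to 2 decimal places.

-0.22

At P = 5.5, Q = 1915; at P = 13.1, Q = 1605.
ΔQ = -310, ΔP = 7.6. Midpoints: P̄ = 9.30, Q̄ = 1760.0.
ε = (ΔQ/ΔP)(P̄/Q̄) = (-310/7.6)(9.30/1760.0).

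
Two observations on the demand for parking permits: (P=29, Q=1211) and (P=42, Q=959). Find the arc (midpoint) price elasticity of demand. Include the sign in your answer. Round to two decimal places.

ΔQ = 959 − 1211 = -252; ΔP = 42 − 29 = 13.
Midpoints: P̄ = 35.50, Q̄ = 1085.0.
ε = (ΔQ/ΔP)(P̄/Q̄) = (-252/13)(35.50/1085.0).

-0.63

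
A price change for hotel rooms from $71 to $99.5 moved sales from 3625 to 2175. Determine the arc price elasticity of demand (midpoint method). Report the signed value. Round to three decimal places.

-1.496

ΔQ = 2175 − 3625 = -1450; ΔP = 99.5 − 71 = 28.5.
Midpoints: P̄ = 85.25, Q̄ = 2900.0.
ε = (ΔQ/ΔP)(P̄/Q̄) = (-1450/28.5)(85.25/2900.0).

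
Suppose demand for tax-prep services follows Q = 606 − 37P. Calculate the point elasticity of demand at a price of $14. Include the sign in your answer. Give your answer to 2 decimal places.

At P = 14, Q = 88.
dQ/dP = −37.
ε = (dQ/dP)(P/Q) = (-37)(14/88).

-5.89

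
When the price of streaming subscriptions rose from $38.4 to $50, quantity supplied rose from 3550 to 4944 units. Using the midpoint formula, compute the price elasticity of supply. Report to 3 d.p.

ΔQ = 4944 − 3550 = 1394; ΔP = 50 − 38.4 = 11.6.
Midpoints: P̄ = 44.20, Q̄ = 4247.0.
ε_s = (ΔQ/ΔP)(P̄/Q̄) = (1394/11.6)(44.20/4247.0).

1.251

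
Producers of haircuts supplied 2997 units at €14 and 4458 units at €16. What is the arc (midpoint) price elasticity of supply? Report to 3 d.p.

2.940

ΔQ = 4458 − 2997 = 1461; ΔP = 16 − 14 = 2.
Midpoints: P̄ = 15.00, Q̄ = 3727.5.
ε_s = (ΔQ/ΔP)(P̄/Q̄) = (1461/2)(15.00/3727.5).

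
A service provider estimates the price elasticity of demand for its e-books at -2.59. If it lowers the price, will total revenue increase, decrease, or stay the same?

|ε| = 2.59 > 1, so demand is elastic. A price cut therefore raises total revenue.

increase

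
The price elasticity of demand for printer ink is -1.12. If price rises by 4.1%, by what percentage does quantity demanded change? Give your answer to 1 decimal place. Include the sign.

-4.6%

%ΔQ ≈ ε × %ΔP = (-1.12)(4.1%) = -4.59%.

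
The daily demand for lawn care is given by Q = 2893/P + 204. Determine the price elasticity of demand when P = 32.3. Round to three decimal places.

At P = 32.3, Q = 293.567.
dQ/dP = −2893/P² = -2.773.
ε = (dQ/dP)(P/Q) = (-2.773)(32.3/293.567).
|ε| < 1, so demand is inelastic at this price.

-0.305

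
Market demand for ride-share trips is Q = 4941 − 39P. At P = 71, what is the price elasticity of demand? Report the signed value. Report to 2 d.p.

At P = 71, Q = 2172.
dQ/dP = −39.
ε = (dQ/dP)(P/Q) = (-39)(71/2172).
|ε| > 1, so demand is elastic at this price.

-1.27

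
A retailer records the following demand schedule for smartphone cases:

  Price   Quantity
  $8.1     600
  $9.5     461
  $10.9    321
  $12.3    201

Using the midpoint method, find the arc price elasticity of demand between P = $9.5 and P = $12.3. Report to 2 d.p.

-3.06

At P = 9.5, Q = 461; at P = 12.3, Q = 201.
ΔQ = -260, ΔP = 2.8. Midpoints: P̄ = 10.90, Q̄ = 331.0.
ε = (ΔQ/ΔP)(P̄/Q̄) = (-260/2.8)(10.90/331.0).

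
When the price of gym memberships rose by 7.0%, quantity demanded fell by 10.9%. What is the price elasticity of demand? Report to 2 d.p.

ε = %ΔQ / %ΔP = (-10.9)/(7.0) = -1.557.

-1.56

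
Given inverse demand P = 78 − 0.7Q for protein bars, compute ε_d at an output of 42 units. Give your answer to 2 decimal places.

At Q = 42, P = 78 − 0.7(42) = 48.60.
dP/dQ = −0.7, so dQ/dP = 1/(−0.7) = -1.429.
ε = (dQ/dP)(P/Q) = (-1.429)(48.60/42).

-1.65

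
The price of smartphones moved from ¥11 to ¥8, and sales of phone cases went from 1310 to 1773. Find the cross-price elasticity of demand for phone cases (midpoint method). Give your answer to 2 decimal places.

-0.95

ΔQ_x = 1773 − 1310 = 463; ΔP_y = 8 − 11 = -3.
Midpoints: P̄_y = 9.50, Q̄_x = 1541.5.
ε_xy = (ΔQ_x/ΔP_y)(P̄_y/Q̄_x) = (463/-3)(9.50/1541.5).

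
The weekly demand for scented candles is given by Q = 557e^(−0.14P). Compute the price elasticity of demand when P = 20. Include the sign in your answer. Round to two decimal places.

At P = 20, Q = 33.871.
dQ/dP = −0.14·557e^(−0.14P) = −0.14Q = -4.742.
ε = (dQ/dP)(P/Q) = (-4.742)(20/33.871).
|ε| > 1, so demand is elastic at this price.

-2.80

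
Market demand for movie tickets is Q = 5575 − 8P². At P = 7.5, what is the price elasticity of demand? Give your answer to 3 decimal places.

At P = 7.5, Q = 5125.
dQ/dP = −16P = -120.
ε = (dQ/dP)(P/Q) = (-120)(7.5/5125).
|ε| < 1, so demand is inelastic at this price.

-0.176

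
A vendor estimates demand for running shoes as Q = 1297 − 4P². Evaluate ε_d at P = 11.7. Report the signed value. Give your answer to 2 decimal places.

-1.46

At P = 11.7, Q = 749.440.
dQ/dP = −8P = -93.600.
ε = (dQ/dP)(P/Q) = (-93.600)(11.7/749.440).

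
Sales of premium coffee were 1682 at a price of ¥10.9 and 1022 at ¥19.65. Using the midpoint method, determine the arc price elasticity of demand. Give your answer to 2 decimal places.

-0.85

ΔQ = 1022 − 1682 = -660; ΔP = 19.65 − 10.9 = 8.75.
Midpoints: P̄ = 15.27, Q̄ = 1352.0.
ε = (ΔQ/ΔP)(P̄/Q̄) = (-660/8.75)(15.27/1352.0).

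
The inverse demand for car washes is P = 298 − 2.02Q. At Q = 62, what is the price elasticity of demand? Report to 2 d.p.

At Q = 62, P = 298 − 2.02(62) = 172.76.
dP/dQ = −2.02, so dQ/dP = 1/(−2.02) = -0.495.
ε = (dQ/dP)(P/Q) = (-0.495)(172.76/62).

-1.38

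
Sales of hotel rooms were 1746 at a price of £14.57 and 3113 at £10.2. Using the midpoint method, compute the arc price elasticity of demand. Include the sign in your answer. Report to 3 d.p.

-1.595

ΔQ = 3113 − 1746 = 1367; ΔP = 10.2 − 14.57 = -4.37.
Midpoints: P̄ = 12.38, Q̄ = 2429.5.
ε = (ΔQ/ΔP)(P̄/Q̄) = (1367/-4.37)(12.38/2429.5).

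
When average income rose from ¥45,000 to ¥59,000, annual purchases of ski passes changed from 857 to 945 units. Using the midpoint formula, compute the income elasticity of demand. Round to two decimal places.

ΔQ = 88, ΔI = 14000. Midpoints: Ī = 52,000, Q̄ = 901.0.
ε_I = (ΔQ/ΔI)(Ī/Q̄) = (88/14000)(52000/901.0).

0.36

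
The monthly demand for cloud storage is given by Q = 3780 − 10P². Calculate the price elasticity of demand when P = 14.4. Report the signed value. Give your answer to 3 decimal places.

-2.430

At P = 14.4, Q = 1706.400.
dQ/dP = −20P = -288.
ε = (dQ/dP)(P/Q) = (-288)(14.4/1706.400).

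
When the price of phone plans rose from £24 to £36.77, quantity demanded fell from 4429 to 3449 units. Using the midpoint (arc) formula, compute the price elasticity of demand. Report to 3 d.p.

ΔQ = 3449 − 4429 = -980; ΔP = 36.77 − 24 = 12.77.
Midpoints: P̄ = 30.39, Q̄ = 3939.0.
ε = (ΔQ/ΔP)(P̄/Q̄) = (-980/12.77)(30.39/3939.0).

-0.592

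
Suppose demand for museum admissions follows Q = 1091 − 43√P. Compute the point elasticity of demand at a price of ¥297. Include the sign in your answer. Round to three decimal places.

At P = 297, Q = 349.951.
dQ/dP = −43/(2√P) = -1.248.
ε = (dQ/dP)(P/Q) = (-1.248)(297/349.951).

-1.059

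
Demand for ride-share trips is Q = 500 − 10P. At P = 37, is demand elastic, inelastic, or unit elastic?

elastic

Q = 130, dQ/dP = -10.
ε = (dQ/dP)(P/Q) ≈ -2.846.
|ε| = 2.85 > 1.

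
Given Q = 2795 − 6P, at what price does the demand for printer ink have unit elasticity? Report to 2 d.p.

For linear demand Q = a − bP, ε = −bP/(a − bP). |ε| = 1 when bP = a − bP, i.e. P = a/(2b).
P = 2795/(2·6) = 2795/12 = 232.9167.

232.92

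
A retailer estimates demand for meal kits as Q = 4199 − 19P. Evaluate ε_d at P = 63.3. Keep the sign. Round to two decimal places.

At P = 63.3, Q = 2996.300.
dQ/dP = −19.
ε = (dQ/dP)(P/Q) = (-19)(63.3/2996.300).
|ε| < 1, so demand is inelastic at this price.

-0.40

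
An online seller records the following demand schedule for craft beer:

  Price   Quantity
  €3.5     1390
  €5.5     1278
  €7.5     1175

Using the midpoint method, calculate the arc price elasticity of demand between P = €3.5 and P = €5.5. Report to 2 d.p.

-0.19

At P = 3.5, Q = 1390; at P = 5.5, Q = 1278.
ΔQ = -112, ΔP = 2.0. Midpoints: P̄ = 4.50, Q̄ = 1334.0.
ε = (ΔQ/ΔP)(P̄/Q̄) = (-112/2.0)(4.50/1334.0).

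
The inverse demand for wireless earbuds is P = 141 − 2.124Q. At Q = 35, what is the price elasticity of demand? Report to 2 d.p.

At Q = 35, P = 141 − 2.124(35) = 66.66.
dP/dQ = −2.124, so dQ/dP = 1/(−2.124) = -0.471.
ε = (dQ/dP)(P/Q) = (-0.471)(66.66/35).

-0.90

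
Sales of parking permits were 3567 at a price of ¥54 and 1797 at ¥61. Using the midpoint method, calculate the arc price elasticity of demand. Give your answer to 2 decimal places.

ΔQ = 1797 − 3567 = -1770; ΔP = 61 − 54 = 7.
Midpoints: P̄ = 57.50, Q̄ = 2682.0.
ε = (ΔQ/ΔP)(P̄/Q̄) = (-1770/7)(57.50/2682.0).

-5.42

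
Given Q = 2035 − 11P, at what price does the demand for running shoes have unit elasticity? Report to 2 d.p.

92.50

For linear demand Q = a − bP, ε = −bP/(a − bP). |ε| = 1 when bP = a − bP, i.e. P = a/(2b).
P = 2035/(2·11) = 2035/22 = 92.5000.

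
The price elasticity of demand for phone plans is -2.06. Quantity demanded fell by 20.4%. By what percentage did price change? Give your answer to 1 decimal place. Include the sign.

%ΔP ≈ %ΔQ / ε = (-20.4%)/(-2.06) = 9.90%.

9.9%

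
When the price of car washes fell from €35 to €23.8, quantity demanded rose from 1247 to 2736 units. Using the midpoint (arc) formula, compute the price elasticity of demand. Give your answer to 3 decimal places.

-1.963

ΔQ = 2736 − 1247 = 1489; ΔP = 23.8 − 35 = -11.2.
Midpoints: P̄ = 29.40, Q̄ = 1991.5.
ε = (ΔQ/ΔP)(P̄/Q̄) = (1489/-11.2)(29.40/1991.5).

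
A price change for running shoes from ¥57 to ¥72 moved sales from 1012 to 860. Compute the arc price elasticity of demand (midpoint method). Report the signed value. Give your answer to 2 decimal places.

ΔQ = 860 − 1012 = -152; ΔP = 72 − 57 = 15.
Midpoints: P̄ = 64.50, Q̄ = 936.0.
ε = (ΔQ/ΔP)(P̄/Q̄) = (-152/15)(64.50/936.0).

-0.70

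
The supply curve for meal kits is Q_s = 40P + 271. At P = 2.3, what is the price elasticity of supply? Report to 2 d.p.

0.25

At P = 2.3, Q_s = 363.
dQ_s/dP = 40.
ε_s = (dQ_s/dP)(P/Q_s) = (40)(2.3/363).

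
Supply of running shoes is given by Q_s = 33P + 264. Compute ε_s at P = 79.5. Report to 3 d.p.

At P = 79.5, Q_s = 2887.50.
dQ_s/dP = 33.
ε_s = (dQ_s/dP)(P/Q_s) = (33)(79.5/2887.50).

0.909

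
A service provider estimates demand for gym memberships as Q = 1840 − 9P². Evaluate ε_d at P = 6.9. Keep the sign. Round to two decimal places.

At P = 6.9, Q = 1411.510.
dQ/dP = −18P = -124.200.
ε = (dQ/dP)(P/Q) = (-124.200)(6.9/1411.510).

-0.61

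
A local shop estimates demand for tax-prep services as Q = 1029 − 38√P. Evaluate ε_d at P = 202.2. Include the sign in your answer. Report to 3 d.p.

At P = 202.2, Q = 488.651.
dQ/dP = −38/(2√P) = -1.336.
ε = (dQ/dP)(P/Q) = (-1.336)(202.2/488.651).
|ε| < 1, so demand is inelastic at this price.

-0.553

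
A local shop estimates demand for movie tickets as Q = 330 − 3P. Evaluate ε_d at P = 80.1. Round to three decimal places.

-2.679

At P = 80.1, Q = 89.700.
dQ/dP = −3.
ε = (dQ/dP)(P/Q) = (-3)(80.1/89.700).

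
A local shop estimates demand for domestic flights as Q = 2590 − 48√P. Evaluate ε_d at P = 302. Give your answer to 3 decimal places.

At P = 302, Q = 1755.849.
dQ/dP = −48/(2√P) = -1.381.
ε = (dQ/dP)(P/Q) = (-1.381)(302/1755.849).

-0.238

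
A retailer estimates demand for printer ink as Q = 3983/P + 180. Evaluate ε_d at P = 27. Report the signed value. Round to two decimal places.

At P = 27, Q = 327.519.
dQ/dP = −3983/P² = -5.464.
ε = (dQ/dP)(P/Q) = (-5.464)(27/327.519).

-0.45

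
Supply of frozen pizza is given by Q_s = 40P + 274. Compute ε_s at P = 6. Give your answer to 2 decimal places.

At P = 6, Q_s = 514.
dQ_s/dP = 40.
ε_s = (dQ_s/dP)(P/Q_s) = (40)(6/514).

0.47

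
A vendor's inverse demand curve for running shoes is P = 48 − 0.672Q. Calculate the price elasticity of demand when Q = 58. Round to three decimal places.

At Q = 58, P = 48 − 0.672(58) = 9.02.
dP/dQ = −0.672, so dQ/dP = 1/(−0.672) = -1.488.
ε = (dQ/dP)(P/Q) = (-1.488)(9.02/58).

-0.232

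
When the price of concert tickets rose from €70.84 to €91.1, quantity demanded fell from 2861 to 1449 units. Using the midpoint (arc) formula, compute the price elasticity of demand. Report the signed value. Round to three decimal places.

-2.619

ΔQ = 1449 − 2861 = -1412; ΔP = 91.1 − 70.84 = 20.26.
Midpoints: P̄ = 80.97, Q̄ = 2155.0.
ε = (ΔQ/ΔP)(P̄/Q̄) = (-1412/20.26)(80.97/2155.0).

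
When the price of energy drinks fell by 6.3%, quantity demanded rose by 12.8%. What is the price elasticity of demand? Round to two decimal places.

-2.03

ε = %ΔQ / %ΔP = (12.8)/(-6.3) = -2.032.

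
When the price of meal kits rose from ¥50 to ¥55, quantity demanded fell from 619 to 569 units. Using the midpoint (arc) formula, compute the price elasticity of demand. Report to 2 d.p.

-0.88

ΔQ = 569 − 619 = -50; ΔP = 55 − 50 = 5.
Midpoints: P̄ = 52.50, Q̄ = 594.0.
ε = (ΔQ/ΔP)(P̄/Q̄) = (-50/5)(52.50/594.0).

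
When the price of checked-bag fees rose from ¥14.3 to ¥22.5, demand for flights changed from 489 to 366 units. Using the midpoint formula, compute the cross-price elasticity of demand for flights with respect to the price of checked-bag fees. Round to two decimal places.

ΔQ_x = 366 − 489 = -123; ΔP_y = 22.5 − 14.3 = 8.2.
Midpoints: P̄_y = 18.40, Q̄_x = 427.5.
ε_xy = (ΔQ_x/ΔP_y)(P̄_y/Q̄_x) = (-123/8.2)(18.40/427.5).

-0.65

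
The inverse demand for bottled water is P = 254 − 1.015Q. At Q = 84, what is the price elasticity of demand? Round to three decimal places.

At Q = 84, P = 254 − 1.015(84) = 168.74.
dP/dQ = −1.015, so dQ/dP = 1/(−1.015) = -0.985.
ε = (dQ/dP)(P/Q) = (-0.985)(168.74/84).

-1.979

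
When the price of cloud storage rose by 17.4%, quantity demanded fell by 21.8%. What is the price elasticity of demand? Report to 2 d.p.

ε = %ΔQ / %ΔP = (-21.8)/(17.4) = -1.253.

-1.25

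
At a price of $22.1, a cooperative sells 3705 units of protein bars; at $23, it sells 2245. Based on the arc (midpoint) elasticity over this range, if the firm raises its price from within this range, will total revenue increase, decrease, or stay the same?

decrease

Arc ε = (-1460/0.9)(22.55/2975.0) ≈ -12.296.
|ε| = 12.30 > 1, so demand is elastic. A price rise therefore reduces total revenue.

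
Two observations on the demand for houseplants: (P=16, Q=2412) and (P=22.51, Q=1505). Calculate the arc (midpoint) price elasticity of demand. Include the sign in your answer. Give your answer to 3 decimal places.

ΔQ = 1505 − 2412 = -907; ΔP = 22.51 − 16 = 6.51.
Midpoints: P̄ = 19.26, Q̄ = 1958.5.
ε = (ΔQ/ΔP)(P̄/Q̄) = (-907/6.51)(19.26/1958.5).

-1.370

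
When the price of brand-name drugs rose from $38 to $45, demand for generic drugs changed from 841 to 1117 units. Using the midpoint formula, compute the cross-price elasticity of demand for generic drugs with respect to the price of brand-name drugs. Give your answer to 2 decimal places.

1.67

ΔQ_x = 1117 − 841 = 276; ΔP_y = 45 − 38 = 7.
Midpoints: P̄_y = 41.50, Q̄_x = 979.0.
ε_xy = (ΔQ_x/ΔP_y)(P̄_y/Q̄_x) = (276/7)(41.50/979.0).
ε_xy > 0, so the goods are substitutes.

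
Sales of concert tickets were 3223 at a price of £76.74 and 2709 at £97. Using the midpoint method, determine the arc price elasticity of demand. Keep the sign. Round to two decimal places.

-0.74

ΔQ = 2709 − 3223 = -514; ΔP = 97 − 76.74 = 20.26.
Midpoints: P̄ = 86.87, Q̄ = 2966.0.
ε = (ΔQ/ΔP)(P̄/Q̄) = (-514/20.26)(86.87/2966.0).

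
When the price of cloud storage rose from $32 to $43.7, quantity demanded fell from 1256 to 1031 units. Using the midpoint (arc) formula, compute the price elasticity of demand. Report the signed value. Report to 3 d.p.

-0.637

ΔQ = 1031 − 1256 = -225; ΔP = 43.7 − 32 = 11.7.
Midpoints: P̄ = 37.85, Q̄ = 1143.5.
ε = (ΔQ/ΔP)(P̄/Q̄) = (-225/11.7)(37.85/1143.5).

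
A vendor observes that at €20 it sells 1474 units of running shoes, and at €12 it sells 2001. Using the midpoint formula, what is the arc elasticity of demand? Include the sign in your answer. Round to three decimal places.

-0.607

ΔQ = 2001 − 1474 = 527; ΔP = 12 − 20 = -8.
Midpoints: P̄ = 16.00, Q̄ = 1737.5.
ε = (ΔQ/ΔP)(P̄/Q̄) = (527/-8)(16.00/1737.5).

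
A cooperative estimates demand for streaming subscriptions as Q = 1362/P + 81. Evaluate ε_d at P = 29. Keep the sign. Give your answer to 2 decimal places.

-0.37

At P = 29, Q = 127.966.
dQ/dP = −1362/P² = -1.620.
ε = (dQ/dP)(P/Q) = (-1.620)(29/127.966).
|ε| < 1, so demand is inelastic at this price.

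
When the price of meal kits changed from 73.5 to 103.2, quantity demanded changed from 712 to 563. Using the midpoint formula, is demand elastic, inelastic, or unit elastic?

inelastic

Arc ε ≈ -0.695.
|ε| = 0.70 < 1.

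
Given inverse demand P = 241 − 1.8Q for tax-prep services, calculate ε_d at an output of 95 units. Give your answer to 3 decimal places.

At Q = 95, P = 241 − 1.8(95) = 70.00.
dP/dQ = −1.8, so dQ/dP = 1/(−1.8) = -0.556.
ε = (dQ/dP)(P/Q) = (-0.556)(70.00/95).

-0.409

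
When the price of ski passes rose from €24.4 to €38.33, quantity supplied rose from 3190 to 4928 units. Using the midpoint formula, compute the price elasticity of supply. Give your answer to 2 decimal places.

ΔQ = 4928 − 3190 = 1738; ΔP = 38.33 − 24.4 = 13.93.
Midpoints: P̄ = 31.36, Q̄ = 4059.0.
ε_s = (ΔQ/ΔP)(P̄/Q̄) = (1738/13.93)(31.36/4059.0).

0.96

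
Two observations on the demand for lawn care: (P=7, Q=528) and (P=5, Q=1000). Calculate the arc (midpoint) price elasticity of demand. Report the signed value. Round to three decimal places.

-1.853

ΔQ = 1000 − 528 = 472; ΔP = 5 − 7 = -2.
Midpoints: P̄ = 6.00, Q̄ = 764.0.
ε = (ΔQ/ΔP)(P̄/Q̄) = (472/-2)(6.00/764.0).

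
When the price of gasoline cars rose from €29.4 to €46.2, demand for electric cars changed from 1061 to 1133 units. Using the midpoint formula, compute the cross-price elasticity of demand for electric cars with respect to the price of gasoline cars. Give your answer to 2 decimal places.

ΔQ_x = 1133 − 1061 = 72; ΔP_y = 46.2 − 29.4 = 16.8.
Midpoints: P̄_y = 37.80, Q̄_x = 1097.0.
ε_xy = (ΔQ_x/ΔP_y)(P̄_y/Q̄_x) = (72/16.8)(37.80/1097.0).
ε_xy > 0, so the goods are substitutes.

0.15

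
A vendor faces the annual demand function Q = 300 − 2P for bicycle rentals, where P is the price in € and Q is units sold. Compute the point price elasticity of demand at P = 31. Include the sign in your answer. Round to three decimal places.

At P = 31, Q = 238.
dQ/dP = −2.
ε = (dQ/dP)(P/Q) = (-2)(31/238).
|ε| < 1, so demand is inelastic at this price.

-0.261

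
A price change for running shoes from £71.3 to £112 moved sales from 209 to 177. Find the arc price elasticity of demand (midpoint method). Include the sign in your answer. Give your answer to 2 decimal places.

ΔQ = 177 − 209 = -32; ΔP = 112 − 71.3 = 40.7.
Midpoints: P̄ = 91.65, Q̄ = 193.0.
ε = (ΔQ/ΔP)(P̄/Q̄) = (-32/40.7)(91.65/193.0).

-0.37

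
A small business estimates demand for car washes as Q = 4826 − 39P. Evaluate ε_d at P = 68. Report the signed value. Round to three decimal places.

At P = 68, Q = 2174.
dQ/dP = −39.
ε = (dQ/dP)(P/Q) = (-39)(68/2174).
|ε| > 1, so demand is elastic at this price.

-1.220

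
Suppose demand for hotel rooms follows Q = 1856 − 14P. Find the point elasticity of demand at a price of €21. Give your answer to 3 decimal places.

At P = 21, Q = 1562.
dQ/dP = −14.
ε = (dQ/dP)(P/Q) = (-14)(21/1562).
|ε| < 1, so demand is inelastic at this price.

-0.188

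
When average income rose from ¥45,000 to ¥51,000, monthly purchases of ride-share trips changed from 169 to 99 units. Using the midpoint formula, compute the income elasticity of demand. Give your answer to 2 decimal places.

ΔQ = -70, ΔI = 6000. Midpoints: Ī = 48,000, Q̄ = 134.0.
ε_I = (ΔQ/ΔI)(Ī/Q̄) = (-70/6000)(48000/134.0).

-4.18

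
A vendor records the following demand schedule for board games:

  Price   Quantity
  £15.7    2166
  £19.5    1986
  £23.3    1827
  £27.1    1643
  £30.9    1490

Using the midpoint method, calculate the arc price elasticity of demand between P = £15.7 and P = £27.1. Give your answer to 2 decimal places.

-0.52

At P = 15.7, Q = 2166; at P = 27.1, Q = 1643.
ΔQ = -523, ΔP = 11.4. Midpoints: P̄ = 21.40, Q̄ = 1904.5.
ε = (ΔQ/ΔP)(P̄/Q̄) = (-523/11.4)(21.40/1904.5).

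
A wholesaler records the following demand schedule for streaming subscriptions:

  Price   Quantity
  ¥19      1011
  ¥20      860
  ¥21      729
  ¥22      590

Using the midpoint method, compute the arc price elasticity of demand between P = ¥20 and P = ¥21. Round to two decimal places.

At P = 20, Q = 860; at P = 21, Q = 729.
ΔQ = -131, ΔP = 1. Midpoints: P̄ = 20.50, Q̄ = 794.5.
ε = (ΔQ/ΔP)(P̄/Q̄) = (-131/1)(20.50/794.5).

-3.38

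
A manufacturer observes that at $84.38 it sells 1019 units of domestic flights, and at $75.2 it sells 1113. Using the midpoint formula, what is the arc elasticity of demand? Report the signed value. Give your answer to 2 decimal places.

-0.77

ΔQ = 1113 − 1019 = 94; ΔP = 75.2 − 84.38 = -9.18.
Midpoints: P̄ = 79.79, Q̄ = 1066.0.
ε = (ΔQ/ΔP)(P̄/Q̄) = (94/-9.18)(79.79/1066.0).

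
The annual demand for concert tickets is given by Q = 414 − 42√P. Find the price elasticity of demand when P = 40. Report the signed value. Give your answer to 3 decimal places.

-0.895

At P = 40, Q = 148.369.
dQ/dP = −42/(2√P) = -3.320.
ε = (dQ/dP)(P/Q) = (-3.320)(40/148.369).
|ε| < 1, so demand is inelastic at this price.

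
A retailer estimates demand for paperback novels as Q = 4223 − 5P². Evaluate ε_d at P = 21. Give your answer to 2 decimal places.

-2.19

At P = 21, Q = 2018.
dQ/dP = −10P = -210.
ε = (dQ/dP)(P/Q) = (-210)(21/2018).
|ε| > 1, so demand is elastic at this price.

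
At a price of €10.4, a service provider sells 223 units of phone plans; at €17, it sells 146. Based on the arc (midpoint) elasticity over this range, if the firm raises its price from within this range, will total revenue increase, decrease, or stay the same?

Arc ε = (-77/6.6)(13.70/184.5) ≈ -0.866.
|ε| = 0.87 < 1, so demand is inelastic. A price rise therefore raises total revenue.

increase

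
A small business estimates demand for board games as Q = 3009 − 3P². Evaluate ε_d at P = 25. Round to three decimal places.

At P = 25, Q = 1134.
dQ/dP = −6P = -150.
ε = (dQ/dP)(P/Q) = (-150)(25/1134).

-3.307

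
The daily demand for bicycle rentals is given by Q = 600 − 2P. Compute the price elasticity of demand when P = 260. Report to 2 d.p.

At P = 260, Q = 80.
dQ/dP = −2.
ε = (dQ/dP)(P/Q) = (-2)(260/80).

-6.50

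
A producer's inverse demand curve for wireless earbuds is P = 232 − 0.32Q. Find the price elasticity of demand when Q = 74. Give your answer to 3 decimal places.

-8.797

At Q = 74, P = 232 − 0.32(74) = 208.32.
dP/dQ = −0.32, so dQ/dP = 1/(−0.32) = -3.125.
ε = (dQ/dP)(P/Q) = (-3.125)(208.32/74).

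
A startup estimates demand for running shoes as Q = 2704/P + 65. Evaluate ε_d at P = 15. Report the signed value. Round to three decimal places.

-0.735

At P = 15, Q = 245.267.
dQ/dP = −2704/P² = -12.018.
ε = (dQ/dP)(P/Q) = (-12.018)(15/245.267).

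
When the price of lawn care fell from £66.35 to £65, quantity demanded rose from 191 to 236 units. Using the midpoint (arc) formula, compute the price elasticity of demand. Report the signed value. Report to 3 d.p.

-10.254

ΔQ = 236 − 191 = 45; ΔP = 65 − 66.35 = -1.35.
Midpoints: P̄ = 65.67, Q̄ = 213.5.
ε = (ΔQ/ΔP)(P̄/Q̄) = (45/-1.35)(65.67/213.5).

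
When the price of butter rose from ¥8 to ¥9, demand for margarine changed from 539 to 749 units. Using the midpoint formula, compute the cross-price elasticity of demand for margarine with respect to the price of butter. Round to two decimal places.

2.77

ΔQ_x = 749 − 539 = 210; ΔP_y = 9 − 8 = 1.
Midpoints: P̄_y = 8.50, Q̄_x = 644.0.
ε_xy = (ΔQ_x/ΔP_y)(P̄_y/Q̄_x) = (210/1)(8.50/644.0).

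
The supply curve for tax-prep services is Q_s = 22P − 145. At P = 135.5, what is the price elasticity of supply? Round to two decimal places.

1.05

At P = 135.5, Q_s = 2836.
dQ_s/dP = 22.
ε_s = (dQ_s/dP)(P/Q_s) = (22)(135.5/2836).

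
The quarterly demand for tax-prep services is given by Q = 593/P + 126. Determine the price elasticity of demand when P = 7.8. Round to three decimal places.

At P = 7.8, Q = 202.026.
dQ/dP = −593/P² = -9.747.
ε = (dQ/dP)(P/Q) = (-9.747)(7.8/202.026).
|ε| < 1, so demand is inelastic at this price.

-0.376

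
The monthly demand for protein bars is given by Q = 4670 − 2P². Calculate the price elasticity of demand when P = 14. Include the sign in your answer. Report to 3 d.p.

At P = 14, Q = 4278.
dQ/dP = −4P = -56.
ε = (dQ/dP)(P/Q) = (-56)(14/4278).
|ε| < 1, so demand is inelastic at this price.

-0.183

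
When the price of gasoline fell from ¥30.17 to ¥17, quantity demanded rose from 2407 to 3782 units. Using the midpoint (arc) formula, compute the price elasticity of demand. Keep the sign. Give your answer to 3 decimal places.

ΔQ = 3782 − 2407 = 1375; ΔP = 17 − 30.17 = -13.17.
Midpoints: P̄ = 23.59, Q̄ = 3094.5.
ε = (ΔQ/ΔP)(P̄/Q̄) = (1375/-13.17)(23.59/3094.5).

-0.796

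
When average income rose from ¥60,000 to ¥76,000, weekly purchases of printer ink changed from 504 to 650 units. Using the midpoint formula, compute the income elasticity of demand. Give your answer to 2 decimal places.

ΔQ = 146, ΔI = 16000. Midpoints: Ī = 68,000, Q̄ = 577.0.
ε_I = (ΔQ/ΔI)(Ī/Q̄) = (146/16000)(68000/577.0).

1.08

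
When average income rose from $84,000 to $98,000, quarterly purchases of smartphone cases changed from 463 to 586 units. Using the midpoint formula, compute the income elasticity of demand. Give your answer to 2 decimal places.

1.52

ΔQ = 123, ΔI = 14000. Midpoints: Ī = 91,000, Q̄ = 524.5.
ε_I = (ΔQ/ΔI)(Ī/Q̄) = (123/14000)(91000/524.5).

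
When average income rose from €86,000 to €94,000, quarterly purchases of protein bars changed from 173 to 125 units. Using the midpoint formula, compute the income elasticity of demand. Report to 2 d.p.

-3.62

ΔQ = -48, ΔI = 8000. Midpoints: Ī = 90,000, Q̄ = 149.0.
ε_I = (ΔQ/ΔI)(Ī/Q̄) = (-48/8000)(90000/149.0).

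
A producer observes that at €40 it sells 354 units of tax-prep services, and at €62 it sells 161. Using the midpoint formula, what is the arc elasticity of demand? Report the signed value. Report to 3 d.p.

-1.738

ΔQ = 161 − 354 = -193; ΔP = 62 − 40 = 22.
Midpoints: P̄ = 51.00, Q̄ = 257.5.
ε = (ΔQ/ΔP)(P̄/Q̄) = (-193/22)(51.00/257.5).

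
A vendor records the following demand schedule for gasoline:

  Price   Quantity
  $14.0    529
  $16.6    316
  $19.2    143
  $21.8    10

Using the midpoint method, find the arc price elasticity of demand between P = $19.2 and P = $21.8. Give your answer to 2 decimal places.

At P = 19.2, Q = 143; at P = 21.8, Q = 10.
ΔQ = -133, ΔP = 2.6. Midpoints: P̄ = 20.50, Q̄ = 76.5.
ε = (ΔQ/ΔP)(P̄/Q̄) = (-133/2.6)(20.50/76.5).

-13.71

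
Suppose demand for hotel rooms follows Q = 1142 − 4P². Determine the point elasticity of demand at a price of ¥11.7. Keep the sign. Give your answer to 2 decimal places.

At P = 11.7, Q = 594.440.
dQ/dP = −8P = -93.600.
ε = (dQ/dP)(P/Q) = (-93.600)(11.7/594.440).

-1.84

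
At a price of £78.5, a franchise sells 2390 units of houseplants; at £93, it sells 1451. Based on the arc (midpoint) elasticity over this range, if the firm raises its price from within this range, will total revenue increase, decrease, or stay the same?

decrease

Arc ε = (-939/14.5)(85.75/1920.5) ≈ -2.891.
|ε| = 2.89 > 1, so demand is elastic. A price rise therefore reduces total revenue.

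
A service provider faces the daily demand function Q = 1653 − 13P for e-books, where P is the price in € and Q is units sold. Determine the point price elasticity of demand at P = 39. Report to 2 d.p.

At P = 39, Q = 1146.
dQ/dP = −13.
ε = (dQ/dP)(P/Q) = (-13)(39/1146).
|ε| < 1, so demand is inelastic at this price.

-0.44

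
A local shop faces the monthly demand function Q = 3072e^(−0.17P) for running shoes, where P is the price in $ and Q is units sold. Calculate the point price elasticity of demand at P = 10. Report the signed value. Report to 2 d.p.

At P = 10, Q = 561.204.
dQ/dP = −0.17·3072e^(−0.17P) = −0.17Q = -95.405.
ε = (dQ/dP)(P/Q) = (-95.405)(10/561.204).

-1.70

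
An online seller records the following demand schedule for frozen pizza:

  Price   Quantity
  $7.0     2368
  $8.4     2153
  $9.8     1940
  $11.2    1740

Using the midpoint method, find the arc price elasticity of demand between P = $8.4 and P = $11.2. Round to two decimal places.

At P = 8.4, Q = 2153; at P = 11.2, Q = 1740.
ΔQ = -413, ΔP = 2.8. Midpoints: P̄ = 9.80, Q̄ = 1946.5.
ε = (ΔQ/ΔP)(P̄/Q̄) = (-413/2.8)(9.80/1946.5).

-0.74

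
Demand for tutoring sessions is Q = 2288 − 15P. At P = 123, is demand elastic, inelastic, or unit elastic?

elastic

Q = 443, dQ/dP = -15.
ε = (dQ/dP)(P/Q) ≈ -4.165.
|ε| = 4.16 > 1.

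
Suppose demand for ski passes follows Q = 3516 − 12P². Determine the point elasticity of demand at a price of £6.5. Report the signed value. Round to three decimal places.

-0.337

At P = 6.5, Q = 3009.
dQ/dP = −24P = -156.
ε = (dQ/dP)(P/Q) = (-156)(6.5/3009).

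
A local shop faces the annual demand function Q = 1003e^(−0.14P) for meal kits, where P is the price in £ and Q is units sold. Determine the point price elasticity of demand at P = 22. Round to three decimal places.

-3.080

At P = 22, Q = 46.097.
dQ/dP = −0.14·1003e^(−0.14P) = −0.14Q = -6.454.
ε = (dQ/dP)(P/Q) = (-6.454)(22/46.097).
|ε| > 1, so demand is elastic at this price.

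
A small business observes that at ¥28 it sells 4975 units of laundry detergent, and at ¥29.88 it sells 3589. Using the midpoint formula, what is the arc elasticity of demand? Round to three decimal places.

ΔQ = 3589 − 4975 = -1386; ΔP = 29.88 − 28 = 1.88.
Midpoints: P̄ = 28.94, Q̄ = 4282.0.
ε = (ΔQ/ΔP)(P̄/Q̄) = (-1386/1.88)(28.94/4282.0).

-4.983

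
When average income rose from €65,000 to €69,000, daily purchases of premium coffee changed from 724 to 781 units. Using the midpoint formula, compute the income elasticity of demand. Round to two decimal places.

1.27

ΔQ = 57, ΔI = 4000. Midpoints: Ī = 67,000, Q̄ = 752.5.
ε_I = (ΔQ/ΔI)(Ī/Q̄) = (57/4000)(67000/752.5).
ε_I > 0, so the good is normal.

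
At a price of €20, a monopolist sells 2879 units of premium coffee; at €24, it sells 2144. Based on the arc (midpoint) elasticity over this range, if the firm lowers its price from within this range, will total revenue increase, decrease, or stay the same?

Arc ε = (-735/4)(22.00/2511.5) ≈ -1.610.
|ε| = 1.61 > 1, so demand is elastic. A price cut therefore raises total revenue.

increase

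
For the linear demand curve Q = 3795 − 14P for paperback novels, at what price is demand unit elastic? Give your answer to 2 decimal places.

135.54

For linear demand Q = a − bP, ε = −bP/(a − bP). |ε| = 1 when bP = a − bP, i.e. P = a/(2b).
P = 3795/(2·14) = 3795/28 = 135.5357.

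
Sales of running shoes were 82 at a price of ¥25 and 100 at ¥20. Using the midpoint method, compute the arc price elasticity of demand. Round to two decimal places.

ΔQ = 100 − 82 = 18; ΔP = 20 − 25 = -5.
Midpoints: P̄ = 22.50, Q̄ = 91.0.
ε = (ΔQ/ΔP)(P̄/Q̄) = (18/-5)(22.50/91.0).

-0.89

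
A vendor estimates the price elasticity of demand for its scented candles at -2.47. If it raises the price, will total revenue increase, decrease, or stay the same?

decrease

|ε| = 2.47 > 1, so demand is elastic. A price rise therefore reduces total revenue.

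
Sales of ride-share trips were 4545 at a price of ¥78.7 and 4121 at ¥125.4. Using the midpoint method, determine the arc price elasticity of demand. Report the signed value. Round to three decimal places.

ΔQ = 4121 − 4545 = -424; ΔP = 125.4 − 78.7 = 46.7.
Midpoints: P̄ = 102.05, Q̄ = 4333.0.
ε = (ΔQ/ΔP)(P̄/Q̄) = (-424/46.7)(102.05/4333.0).

-0.214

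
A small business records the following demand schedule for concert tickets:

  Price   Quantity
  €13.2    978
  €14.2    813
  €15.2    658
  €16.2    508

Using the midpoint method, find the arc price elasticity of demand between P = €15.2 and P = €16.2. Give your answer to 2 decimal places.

At P = 15.2, Q = 658; at P = 16.2, Q = 508.
ΔQ = -150, ΔP = 1.0. Midpoints: P̄ = 15.70, Q̄ = 583.0.
ε = (ΔQ/ΔP)(P̄/Q̄) = (-150/1.0)(15.70/583.0).

-4.04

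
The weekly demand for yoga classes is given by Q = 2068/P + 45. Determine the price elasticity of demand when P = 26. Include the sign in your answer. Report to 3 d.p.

At P = 26, Q = 124.538.
dQ/dP = −2068/P² = -3.059.
ε = (dQ/dP)(P/Q) = (-3.059)(26/124.538).

-0.639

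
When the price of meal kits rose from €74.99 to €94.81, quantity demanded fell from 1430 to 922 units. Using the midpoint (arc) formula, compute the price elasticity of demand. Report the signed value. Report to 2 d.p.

ΔQ = 922 − 1430 = -508; ΔP = 94.81 − 74.99 = 19.82.
Midpoints: P̄ = 84.90, Q̄ = 1176.0.
ε = (ΔQ/ΔP)(P̄/Q̄) = (-508/19.82)(84.90/1176.0).

-1.85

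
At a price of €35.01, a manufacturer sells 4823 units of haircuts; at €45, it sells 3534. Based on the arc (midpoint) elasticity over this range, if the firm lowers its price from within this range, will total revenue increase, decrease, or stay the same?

Arc ε = (-1289/9.99)(40.00/4178.5) ≈ -1.235.
|ε| = 1.24 > 1, so demand is elastic. A price cut therefore raises total revenue.

increase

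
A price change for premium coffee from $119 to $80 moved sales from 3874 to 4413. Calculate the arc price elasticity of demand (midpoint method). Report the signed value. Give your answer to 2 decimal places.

ΔQ = 4413 − 3874 = 539; ΔP = 80 − 119 = -39.
Midpoints: P̄ = 99.50, Q̄ = 4143.5.
ε = (ΔQ/ΔP)(P̄/Q̄) = (539/-39)(99.50/4143.5).

-0.33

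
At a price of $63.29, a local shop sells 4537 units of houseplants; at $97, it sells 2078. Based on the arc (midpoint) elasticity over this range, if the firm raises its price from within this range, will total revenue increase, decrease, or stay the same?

Arc ε = (-2459/33.71)(80.14/3307.5) ≈ -1.768.
|ε| = 1.77 > 1, so demand is elastic. A price rise therefore reduces total revenue.

decrease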